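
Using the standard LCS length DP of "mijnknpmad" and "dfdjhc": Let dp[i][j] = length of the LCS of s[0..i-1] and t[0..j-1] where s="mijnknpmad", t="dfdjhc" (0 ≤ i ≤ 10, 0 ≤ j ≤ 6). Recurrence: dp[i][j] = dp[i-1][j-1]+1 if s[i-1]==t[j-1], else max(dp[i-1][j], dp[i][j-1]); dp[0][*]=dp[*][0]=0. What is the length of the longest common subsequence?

1

   ''  d  f  d  j  h  c
''  0  0  0  0  0  0  0
 m  0  0  0  0  0  0  0
 i  0  0  0  0  0  0  0
 j  0  0  0  0  1  1  1
 n  0  0  0  0  1  1  1
 k  0  0  0  0  1  1  1
 n  0  0  0  0  1  1  1
 p  0  0  0  0  1  1  1
 m  0  0  0  0  1  1  1
 a  0  0  0  0  1  1  1
 d  0  1  1  1  1  1  1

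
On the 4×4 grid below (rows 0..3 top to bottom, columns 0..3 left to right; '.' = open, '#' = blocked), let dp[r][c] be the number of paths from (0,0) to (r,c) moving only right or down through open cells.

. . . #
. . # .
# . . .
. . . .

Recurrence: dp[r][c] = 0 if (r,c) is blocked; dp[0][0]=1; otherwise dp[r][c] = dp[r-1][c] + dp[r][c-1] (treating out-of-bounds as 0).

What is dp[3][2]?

4

r\c   0   1   2   3
  0   1   1   1   0
  1   1   2   0   0
  2   0   2   2   2
  3   0   2   4   6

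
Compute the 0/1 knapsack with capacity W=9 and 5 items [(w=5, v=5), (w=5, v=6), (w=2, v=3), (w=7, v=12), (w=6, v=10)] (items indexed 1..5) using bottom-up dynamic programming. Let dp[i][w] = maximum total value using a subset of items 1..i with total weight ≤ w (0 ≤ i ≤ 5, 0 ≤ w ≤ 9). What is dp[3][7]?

i\w   0   1   2   3   4   5   6   7   8   9
  0   0   0   0   0   0   0   0   0   0   0
  1   0   0   0   0   0   5   5   5   5   5
  2   0   0   0   0   0   6   6   6   6   6
  3   0   0   3   3   3   6   6   9   9   9
  4   0   0   3   3   3   6   6  12  12  15
  5   0   0   3   3   3   6  10  12  13  15

9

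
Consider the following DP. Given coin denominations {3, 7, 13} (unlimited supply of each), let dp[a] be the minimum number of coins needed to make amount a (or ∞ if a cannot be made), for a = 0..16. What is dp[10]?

2

 a  0  1  2  3  4  5  6  7  8  9 10 11 12 13 14 15 16
dp  0  -  -  1  -  -  2  1  -  3  2  -  4  1  2  5  2
(- denotes ∞ / unreachable)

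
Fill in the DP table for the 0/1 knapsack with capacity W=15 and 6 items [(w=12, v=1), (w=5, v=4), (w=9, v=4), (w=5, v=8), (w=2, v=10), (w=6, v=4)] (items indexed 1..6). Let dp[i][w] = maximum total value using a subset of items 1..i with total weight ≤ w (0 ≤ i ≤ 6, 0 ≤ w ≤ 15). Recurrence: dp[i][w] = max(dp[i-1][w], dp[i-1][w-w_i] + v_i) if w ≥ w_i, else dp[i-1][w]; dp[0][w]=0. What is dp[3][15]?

8

i\w   0   1   2   3   4   5   6   7   8   9  10  11  12  13  14  15
  0   0   0   0   0   0   0   0   0   0   0   0   0   0   0   0   0
  1   0   0   0   0   0   0   0   0   0   0   0   0   1   1   1   1
  2   0   0   0   0   0   4   4   4   4   4   4   4   4   4   4   4
  3   0   0   0   0   0   4   4   4   4   4   4   4   4   4   8   8
  4   0   0   0   0   0   8   8   8   8   8  12  12  12  12  12  12
  5   0   0  10  10  10  10  10  18  18  18  18  18  22  22  22  22
  6   0   0  10  10  10  10  10  18  18  18  18  18  22  22  22  22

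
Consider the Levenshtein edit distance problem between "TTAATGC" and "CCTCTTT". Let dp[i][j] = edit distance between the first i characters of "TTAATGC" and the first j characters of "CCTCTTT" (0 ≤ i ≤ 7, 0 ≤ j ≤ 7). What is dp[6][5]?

5

   ''  C  C  T  C  T  T  T
''  0  1  2  3  4  5  6  7
 T  1  1  2  2  3  4  5  6
 T  2  2  2  2  3  3  4  5
 A  3  3  3  3  3  4  4  5
 A  4  4  4  4  4  4  5  5
 T  5  5  5  4  5  4  4  5
 G  6  6  6  5  5  5  5  5
 C  7  6  6  6  5  6  6  6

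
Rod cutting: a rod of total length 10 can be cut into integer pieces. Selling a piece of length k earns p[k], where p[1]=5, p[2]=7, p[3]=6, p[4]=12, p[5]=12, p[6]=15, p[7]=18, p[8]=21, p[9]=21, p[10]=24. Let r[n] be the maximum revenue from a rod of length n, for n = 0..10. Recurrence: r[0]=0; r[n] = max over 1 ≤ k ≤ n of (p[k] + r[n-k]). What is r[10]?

50

   n    0    1    2    3    4    5    6    7    8    9   10
r[n]    0    5   10   15   20   25   30   35   40   45   50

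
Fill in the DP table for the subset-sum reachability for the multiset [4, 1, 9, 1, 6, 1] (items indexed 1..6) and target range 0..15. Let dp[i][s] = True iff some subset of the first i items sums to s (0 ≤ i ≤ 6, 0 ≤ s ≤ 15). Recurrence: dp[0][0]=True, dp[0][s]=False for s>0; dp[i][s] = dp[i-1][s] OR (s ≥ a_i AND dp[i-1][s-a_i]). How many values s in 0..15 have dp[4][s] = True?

12

i\s   0   1   2   3   4   5   6   7   8   9  10  11  12  13  14  15
  0   T   F   F   F   F   F   F   F   F   F   F   F   F   F   F   F
  1   T   F   F   F   T   F   F   F   F   F   F   F   F   F   F   F
  2   T   T   F   F   T   T   F   F   F   F   F   F   F   F   F   F
  3   T   T   F   F   T   T   F   F   F   T   T   F   F   T   T   F
  4   T   T   T   F   T   T   T   F   F   T   T   T   F   T   T   T
  5   T   T   T   F   T   T   T   T   T   T   T   T   T   T   T   T
  6   T   T   T   T   T   T   T   T   T   T   T   T   T   T   T   T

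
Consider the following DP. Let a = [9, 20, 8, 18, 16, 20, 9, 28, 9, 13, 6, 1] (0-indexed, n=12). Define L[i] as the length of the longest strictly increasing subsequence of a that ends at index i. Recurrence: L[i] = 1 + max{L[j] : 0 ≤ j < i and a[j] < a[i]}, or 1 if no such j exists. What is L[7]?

4

   i    0    1    2    3    4    5    6    7    8    9   10   11
a[i]    9   20    8   18   16   20    9   28    9   13    6    1
L[i]    1    2    1    2    2    3    2    4    2    3    1    1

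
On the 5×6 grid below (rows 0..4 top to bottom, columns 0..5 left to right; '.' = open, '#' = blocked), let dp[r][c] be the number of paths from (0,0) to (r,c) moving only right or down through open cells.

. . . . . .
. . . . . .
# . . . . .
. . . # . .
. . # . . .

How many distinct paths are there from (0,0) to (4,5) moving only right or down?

r\c   0   1   2   3   4   5
  0   1   1   1   1   1   1
  1   1   2   3   4   5   6
  2   0   2   5   9  14  20
  3   0   2   7   0  14  34
  4   0   2   0   0  14  48

48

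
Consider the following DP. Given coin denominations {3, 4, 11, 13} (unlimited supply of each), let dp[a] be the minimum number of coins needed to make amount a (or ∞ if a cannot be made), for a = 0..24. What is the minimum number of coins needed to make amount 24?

 a  0  1  2  3  4  5  6  7  8  9 10 11 12 13 14 15 16 17 18 19 20 21 22 23 24
dp  0  -  -  1  1  -  2  2  2  3  3  1  3  1  2  2  2  2  3  3  3  3  2  4  2
(- denotes ∞ / unreachable)

2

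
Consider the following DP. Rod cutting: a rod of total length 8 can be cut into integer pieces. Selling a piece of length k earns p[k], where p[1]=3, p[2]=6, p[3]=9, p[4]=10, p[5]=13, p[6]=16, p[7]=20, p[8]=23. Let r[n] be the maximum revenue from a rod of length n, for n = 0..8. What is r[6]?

18

   n    0    1    2    3    4    5    6    7    8
r[n]    0    3    6    9   12   15   18   21   24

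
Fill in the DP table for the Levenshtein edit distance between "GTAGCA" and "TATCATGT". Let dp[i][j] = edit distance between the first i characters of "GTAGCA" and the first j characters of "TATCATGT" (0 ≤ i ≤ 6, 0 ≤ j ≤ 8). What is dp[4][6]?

4

   ''  T  A  T  C  A  T  G  T
''  0  1  2  3  4  5  6  7  8
 G  1  1  2  3  4  5  6  6  7
 T  2  1  2  2  3  4  5  6  6
 A  3  2  1  2  3  3  4  5  6
 G  4  3  2  2  3  4  4  4  5
 C  5  4  3  3  2  3  4  5  5
 A  6  5  4  4  3  2  3  4  5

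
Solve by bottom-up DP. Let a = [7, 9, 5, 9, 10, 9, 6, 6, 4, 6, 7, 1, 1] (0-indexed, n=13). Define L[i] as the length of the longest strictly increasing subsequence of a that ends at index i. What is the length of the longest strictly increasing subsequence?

   i    0    1    2    3    4    5    6    7    8    9   10   11   12
a[i]    7    9    5    9   10    9    6    6    4    6    7    1    1
L[i]    1    2    1    2    3    2    2    2    1    2    3    1    1

3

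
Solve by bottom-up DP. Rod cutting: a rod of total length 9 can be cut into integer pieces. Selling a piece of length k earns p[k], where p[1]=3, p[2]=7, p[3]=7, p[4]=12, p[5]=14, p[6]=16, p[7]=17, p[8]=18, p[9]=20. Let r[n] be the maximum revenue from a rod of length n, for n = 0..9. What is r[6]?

   n    0    1    2    3    4    5    6    7    8    9
r[n]    0    3    7   10   14   17   21   24   28   31

21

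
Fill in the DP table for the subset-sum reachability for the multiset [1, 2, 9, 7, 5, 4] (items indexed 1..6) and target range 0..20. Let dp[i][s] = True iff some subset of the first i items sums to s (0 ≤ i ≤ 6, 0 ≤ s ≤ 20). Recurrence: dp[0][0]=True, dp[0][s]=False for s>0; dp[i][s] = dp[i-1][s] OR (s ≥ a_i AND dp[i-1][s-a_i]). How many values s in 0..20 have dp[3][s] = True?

8

i\s   0   1   2   3   4   5   6   7   8   9  10  11  12  13  14  15  16  17  18  19  20
  0   T   F   F   F   F   F   F   F   F   F   F   F   F   F   F   F   F   F   F   F   F
  1   T   T   F   F   F   F   F   F   F   F   F   F   F   F   F   F   F   F   F   F   F
  2   T   T   T   T   F   F   F   F   F   F   F   F   F   F   F   F   F   F   F   F   F
  3   T   T   T   T   F   F   F   F   F   T   T   T   T   F   F   F   F   F   F   F   F
  4   T   T   T   T   F   F   F   T   T   T   T   T   T   F   F   F   T   T   T   T   F
  5   T   T   T   T   F   T   T   T   T   T   T   T   T   T   T   T   T   T   T   T   F
  6   T   T   T   T   T   T   T   T   T   T   T   T   T   T   T   T   T   T   T   T   T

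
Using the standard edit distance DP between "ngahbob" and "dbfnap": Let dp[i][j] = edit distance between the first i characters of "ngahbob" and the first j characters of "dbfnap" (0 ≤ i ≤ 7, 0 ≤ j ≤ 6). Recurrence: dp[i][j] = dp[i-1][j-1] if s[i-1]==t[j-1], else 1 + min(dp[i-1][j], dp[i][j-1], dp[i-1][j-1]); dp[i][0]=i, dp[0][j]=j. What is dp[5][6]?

6

   ''  d  b  f  n  a  p
''  0  1  2  3  4  5  6
 n  1  1  2  3  3  4  5
 g  2  2  2  3  4  4  5
 a  3  3  3  3  4  4  5
 h  4  4  4  4  4  5  5
 b  5  5  4  5  5  5  6
 o  6  6  5  5  6  6  6
 b  7  7  6  6  6  7  7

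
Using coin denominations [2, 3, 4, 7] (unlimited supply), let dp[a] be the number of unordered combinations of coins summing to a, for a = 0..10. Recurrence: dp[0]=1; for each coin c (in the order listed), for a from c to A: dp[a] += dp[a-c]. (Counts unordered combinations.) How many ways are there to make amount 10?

6

after  coin     0     1     2     3     4     5     6     7     8     9    10
          2     1     0     1     0     1     0     1     0     1     0     1
          3     1     0     1     1     1     1     2     1     2     2     2
          4     1     0     1     1     2     1     3     2     4     3     5
          7     1     0     1     1     2     1     3     3     4     4     6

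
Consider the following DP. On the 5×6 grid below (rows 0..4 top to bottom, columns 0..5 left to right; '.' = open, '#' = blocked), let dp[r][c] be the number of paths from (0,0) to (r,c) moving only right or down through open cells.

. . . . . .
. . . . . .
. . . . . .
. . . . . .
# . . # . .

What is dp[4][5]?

91

r\c   0   1   2   3   4   5
  0   1   1   1   1   1   1
  1   1   2   3   4   5   6
  2   1   3   6  10  15  21
  3   1   4  10  20  35  56
  4   0   4  14   0  35  91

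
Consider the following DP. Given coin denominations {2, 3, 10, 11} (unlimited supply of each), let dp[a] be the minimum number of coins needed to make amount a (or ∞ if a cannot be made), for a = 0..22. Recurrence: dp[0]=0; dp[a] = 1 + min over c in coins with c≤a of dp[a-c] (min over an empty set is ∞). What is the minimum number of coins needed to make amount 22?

 a  0  1  2  3  4  5  6  7  8  9 10 11 12 13 14 15 16 17 18 19 20 21 22
dp  0  -  1  1  2  2  2  3  3  3  1  1  2  2  2  3  3  3  4  4  2  2  2
(- denotes ∞ / unreachable)

2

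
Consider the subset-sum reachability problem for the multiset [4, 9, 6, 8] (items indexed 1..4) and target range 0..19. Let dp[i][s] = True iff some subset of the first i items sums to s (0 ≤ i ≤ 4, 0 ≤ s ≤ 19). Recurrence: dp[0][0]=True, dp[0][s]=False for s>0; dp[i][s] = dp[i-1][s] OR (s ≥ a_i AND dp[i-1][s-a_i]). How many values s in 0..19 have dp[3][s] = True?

i\s   0   1   2   3   4   5   6   7   8   9  10  11  12  13  14  15  16  17  18  19
  0   T   F   F   F   F   F   F   F   F   F   F   F   F   F   F   F   F   F   F   F
  1   T   F   F   F   T   F   F   F   F   F   F   F   F   F   F   F   F   F   F   F
  2   T   F   F   F   T   F   F   F   F   T   F   F   F   T   F   F   F   F   F   F
  3   T   F   F   F   T   F   T   F   F   T   T   F   F   T   F   T   F   F   F   T
  4   T   F   F   F   T   F   T   F   T   T   T   F   T   T   T   T   F   T   T   T

8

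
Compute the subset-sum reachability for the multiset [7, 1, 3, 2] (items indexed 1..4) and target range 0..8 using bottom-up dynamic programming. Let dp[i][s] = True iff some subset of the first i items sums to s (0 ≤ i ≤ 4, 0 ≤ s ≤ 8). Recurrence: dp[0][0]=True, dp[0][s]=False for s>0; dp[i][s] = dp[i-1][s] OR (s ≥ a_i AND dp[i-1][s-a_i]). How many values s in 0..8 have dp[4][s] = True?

i\s   0   1   2   3   4   5   6   7   8
  0   T   F   F   F   F   F   F   F   F
  1   T   F   F   F   F   F   F   T   F
  2   T   T   F   F   F   F   F   T   T
  3   T   T   F   T   T   F   F   T   T
  4   T   T   T   T   T   T   T   T   T

9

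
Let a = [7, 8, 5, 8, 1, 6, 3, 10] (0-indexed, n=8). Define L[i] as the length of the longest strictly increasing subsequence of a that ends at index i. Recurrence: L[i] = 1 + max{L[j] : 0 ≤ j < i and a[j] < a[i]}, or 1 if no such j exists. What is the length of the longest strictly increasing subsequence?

   i    0    1    2    3    4    5    6    7
a[i]    7    8    5    8    1    6    3   10
L[i]    1    2    1    2    1    2    2    3

3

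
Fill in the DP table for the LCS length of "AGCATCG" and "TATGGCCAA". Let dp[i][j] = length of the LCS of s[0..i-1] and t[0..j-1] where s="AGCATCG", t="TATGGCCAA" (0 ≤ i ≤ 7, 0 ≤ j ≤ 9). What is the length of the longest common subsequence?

   ''  T  A  T  G  G  C  C  A  A
''  0  0  0  0  0  0  0  0  0  0
 A  0  0  1  1  1  1  1  1  1  1
 G  0  0  1  1  2  2  2  2  2  2
 C  0  0  1  1  2  2  3  3  3  3
 A  0  0  1  1  2  2  3  3  4  4
 T  0  1  1  2  2  2  3  3  4  4
 C  0  1  1  2  2  2  3  4  4  4
 G  0  1  1  2  3  3  3  4  4  4

4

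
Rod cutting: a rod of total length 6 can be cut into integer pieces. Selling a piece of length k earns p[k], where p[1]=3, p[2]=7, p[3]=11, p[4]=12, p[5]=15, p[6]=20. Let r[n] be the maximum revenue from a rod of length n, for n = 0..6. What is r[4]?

   n    0    1    2    3    4    5    6
r[n]    0    3    7   11   14   18   22

14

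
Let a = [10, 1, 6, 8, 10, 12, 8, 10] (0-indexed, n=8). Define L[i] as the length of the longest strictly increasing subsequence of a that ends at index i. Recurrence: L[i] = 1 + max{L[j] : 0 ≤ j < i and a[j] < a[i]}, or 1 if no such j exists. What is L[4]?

   i    0    1    2    3    4    5    6    7
a[i]   10    1    6    8   10   12    8   10
L[i]    1    1    2    3    4    5    3    4

4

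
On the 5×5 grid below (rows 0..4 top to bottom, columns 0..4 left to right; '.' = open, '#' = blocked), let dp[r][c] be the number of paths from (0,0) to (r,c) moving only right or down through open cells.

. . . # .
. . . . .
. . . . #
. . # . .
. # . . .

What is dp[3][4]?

r\c   0   1   2   3   4
  0   1   1   1   0   0
  1   1   2   3   3   3
  2   1   3   6   9   0
  3   1   4   0   9   9
  4   1   0   0   9  18

9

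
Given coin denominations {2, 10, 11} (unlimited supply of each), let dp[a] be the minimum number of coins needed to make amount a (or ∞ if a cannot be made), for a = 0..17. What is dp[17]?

 a  0  1  2  3  4  5  6  7  8  9 10 11 12 13 14 15 16 17
dp  0  -  1  -  2  -  3  -  4  -  1  1  2  2  3  3  4  4
(- denotes ∞ / unreachable)

4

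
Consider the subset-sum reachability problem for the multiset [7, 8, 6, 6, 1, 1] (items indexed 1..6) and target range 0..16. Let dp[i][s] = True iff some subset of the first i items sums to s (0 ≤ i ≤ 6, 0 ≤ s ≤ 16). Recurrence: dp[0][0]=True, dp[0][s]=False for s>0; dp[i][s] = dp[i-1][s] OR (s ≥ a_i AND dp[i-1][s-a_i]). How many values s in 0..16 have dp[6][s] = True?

i\s   0   1   2   3   4   5   6   7   8   9  10  11  12  13  14  15  16
  0   T   F   F   F   F   F   F   F   F   F   F   F   F   F   F   F   F
  1   T   F   F   F   F   F   F   T   F   F   F   F   F   F   F   F   F
  2   T   F   F   F   F   F   F   T   T   F   F   F   F   F   F   T   F
  3   T   F   F   F   F   F   T   T   T   F   F   F   F   T   T   T   F
  4   T   F   F   F   F   F   T   T   T   F   F   F   T   T   T   T   F
  5   T   T   F   F   F   F   T   T   T   T   F   F   T   T   T   T   T
  6   T   T   T   F   F   F   T   T   T   T   T   F   T   T   T   T   T

13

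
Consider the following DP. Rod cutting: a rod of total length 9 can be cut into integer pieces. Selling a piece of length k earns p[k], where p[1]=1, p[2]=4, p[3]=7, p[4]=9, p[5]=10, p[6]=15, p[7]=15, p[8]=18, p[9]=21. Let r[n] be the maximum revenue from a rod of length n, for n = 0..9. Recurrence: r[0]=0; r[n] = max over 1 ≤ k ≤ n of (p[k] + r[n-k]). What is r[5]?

11

   n    0    1    2    3    4    5    6    7    8    9
r[n]    0    1    4    7    9   11   15   16   19   22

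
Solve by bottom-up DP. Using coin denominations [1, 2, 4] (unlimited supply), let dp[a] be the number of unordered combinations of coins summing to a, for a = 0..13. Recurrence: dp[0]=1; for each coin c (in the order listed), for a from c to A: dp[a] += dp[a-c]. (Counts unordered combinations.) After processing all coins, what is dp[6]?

after  coin     0     1     2     3     4     5     6     7     8     9    10    11    12    13
          1     1     1     1     1     1     1     1     1     1     1     1     1     1     1
          2     1     1     2     2     3     3     4     4     5     5     6     6     7     7
          4     1     1     2     2     4     4     6     6     9     9    12    12    16    16

6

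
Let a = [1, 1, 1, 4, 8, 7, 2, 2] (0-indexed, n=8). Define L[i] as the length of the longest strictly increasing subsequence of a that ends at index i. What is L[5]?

   i    0    1    2    3    4    5    6    7
a[i]    1    1    1    4    8    7    2    2
L[i]    1    1    1    2    3    3    2    2

3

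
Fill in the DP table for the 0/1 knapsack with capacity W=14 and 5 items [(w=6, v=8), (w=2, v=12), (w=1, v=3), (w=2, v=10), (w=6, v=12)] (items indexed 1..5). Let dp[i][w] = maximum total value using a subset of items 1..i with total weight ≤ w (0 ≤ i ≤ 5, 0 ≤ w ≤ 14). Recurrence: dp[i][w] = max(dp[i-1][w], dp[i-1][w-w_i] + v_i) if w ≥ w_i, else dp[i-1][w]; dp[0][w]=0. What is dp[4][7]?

i\w   0   1   2   3   4   5   6   7   8   9  10  11  12  13  14
  0   0   0   0   0   0   0   0   0   0   0   0   0   0   0   0
  1   0   0   0   0   0   0   8   8   8   8   8   8   8   8   8
  2   0   0  12  12  12  12  12  12  20  20  20  20  20  20  20
  3   0   3  12  15  15  15  15  15  20  23  23  23  23  23  23
  4   0   3  12  15  22  25  25  25  25  25  30  33  33  33  33
  5   0   3  12  15  22  25  25  25  25  27  34  37  37  37  37

25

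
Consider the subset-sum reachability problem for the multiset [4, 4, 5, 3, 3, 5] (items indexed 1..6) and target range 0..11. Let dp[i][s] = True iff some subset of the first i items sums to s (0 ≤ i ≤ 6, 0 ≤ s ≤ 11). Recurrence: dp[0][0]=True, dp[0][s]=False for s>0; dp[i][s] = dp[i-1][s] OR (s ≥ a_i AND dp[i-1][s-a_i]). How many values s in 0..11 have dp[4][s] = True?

8

i\s   0   1   2   3   4   5   6   7   8   9  10  11
  0   T   F   F   F   F   F   F   F   F   F   F   F
  1   T   F   F   F   T   F   F   F   F   F   F   F
  2   T   F   F   F   T   F   F   F   T   F   F   F
  3   T   F   F   F   T   T   F   F   T   T   F   F
  4   T   F   F   T   T   T   F   T   T   T   F   T
  5   T   F   F   T   T   T   T   T   T   T   T   T
  6   T   F   F   T   T   T   T   T   T   T   T   T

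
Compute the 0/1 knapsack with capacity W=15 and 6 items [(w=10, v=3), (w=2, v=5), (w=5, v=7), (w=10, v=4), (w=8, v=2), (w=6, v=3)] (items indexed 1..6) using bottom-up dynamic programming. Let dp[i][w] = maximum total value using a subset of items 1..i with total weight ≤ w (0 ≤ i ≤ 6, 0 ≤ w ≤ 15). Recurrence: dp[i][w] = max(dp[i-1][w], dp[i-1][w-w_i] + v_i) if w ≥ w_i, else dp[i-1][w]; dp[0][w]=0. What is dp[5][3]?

i\w   0   1   2   3   4   5   6   7   8   9  10  11  12  13  14  15
  0   0   0   0   0   0   0   0   0   0   0   0   0   0   0   0   0
  1   0   0   0   0   0   0   0   0   0   0   3   3   3   3   3   3
  2   0   0   5   5   5   5   5   5   5   5   5   5   8   8   8   8
  3   0   0   5   5   5   7   7  12  12  12  12  12  12  12  12  12
  4   0   0   5   5   5   7   7  12  12  12  12  12  12  12  12  12
  5   0   0   5   5   5   7   7  12  12  12  12  12  12  12  12  14
  6   0   0   5   5   5   7   7  12  12  12  12  12  12  15  15  15

5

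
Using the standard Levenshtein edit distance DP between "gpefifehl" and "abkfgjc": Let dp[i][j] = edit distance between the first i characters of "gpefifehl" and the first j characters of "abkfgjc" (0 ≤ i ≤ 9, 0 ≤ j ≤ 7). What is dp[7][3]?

   ''  a  b  k  f  g  j  c
''  0  1  2  3  4  5  6  7
 g  1  1  2  3  4  4  5  6
 p  2  2  2  3  4  5  5  6
 e  3  3  3  3  4  5  6  6
 f  4  4  4  4  3  4  5  6
 i  5  5  5  5  4  4  5  6
 f  6  6  6  6  5  5  5  6
 e  7  7  7  7  6  6  6  6
 h  8  8  8  8  7  7  7  7
 l  9  9  9  9  8  8  8  8

7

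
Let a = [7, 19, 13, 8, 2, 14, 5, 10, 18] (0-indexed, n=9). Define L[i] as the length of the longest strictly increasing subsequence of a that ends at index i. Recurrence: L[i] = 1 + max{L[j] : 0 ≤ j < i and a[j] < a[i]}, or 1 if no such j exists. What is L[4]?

1

   i    0    1    2    3    4    5    6    7    8
a[i]    7   19   13    8    2   14    5   10   18
L[i]    1    2    2    2    1    3    2    3    4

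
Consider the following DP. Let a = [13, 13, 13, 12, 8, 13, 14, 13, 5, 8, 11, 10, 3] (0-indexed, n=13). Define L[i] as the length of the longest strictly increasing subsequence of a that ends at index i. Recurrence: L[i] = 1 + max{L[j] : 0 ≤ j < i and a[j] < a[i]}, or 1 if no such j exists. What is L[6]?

   i    0    1    2    3    4    5    6    7    8    9   10   11   12
a[i]   13   13   13   12    8   13   14   13    5    8   11   10    3
L[i]    1    1    1    1    1    2    3    2    1    2    3    3    1

3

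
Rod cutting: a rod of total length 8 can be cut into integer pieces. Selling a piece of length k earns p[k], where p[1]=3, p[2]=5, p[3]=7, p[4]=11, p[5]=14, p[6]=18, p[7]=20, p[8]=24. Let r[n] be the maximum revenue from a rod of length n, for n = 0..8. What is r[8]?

24

   n    0    1    2    3    4    5    6    7    8
r[n]    0    3    6    9   12   15   18   21   24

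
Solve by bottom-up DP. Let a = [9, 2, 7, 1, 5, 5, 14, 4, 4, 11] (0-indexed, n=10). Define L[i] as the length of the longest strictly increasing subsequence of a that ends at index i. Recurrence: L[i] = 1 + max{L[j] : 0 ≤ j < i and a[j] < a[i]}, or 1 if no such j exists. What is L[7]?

2

   i    0    1    2    3    4    5    6    7    8    9
a[i]    9    2    7    1    5    5   14    4    4   11
L[i]    1    1    2    1    2    2    3    2    2    3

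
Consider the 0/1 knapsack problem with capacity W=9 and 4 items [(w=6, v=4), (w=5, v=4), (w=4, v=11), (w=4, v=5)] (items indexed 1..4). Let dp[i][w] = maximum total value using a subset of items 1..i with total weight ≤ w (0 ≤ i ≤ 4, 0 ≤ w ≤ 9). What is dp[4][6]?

i\w   0   1   2   3   4   5   6   7   8   9
  0   0   0   0   0   0   0   0   0   0   0
  1   0   0   0   0   0   0   4   4   4   4
  2   0   0   0   0   0   4   4   4   4   4
  3   0   0   0   0  11  11  11  11  11  15
  4   0   0   0   0  11  11  11  11  16  16

11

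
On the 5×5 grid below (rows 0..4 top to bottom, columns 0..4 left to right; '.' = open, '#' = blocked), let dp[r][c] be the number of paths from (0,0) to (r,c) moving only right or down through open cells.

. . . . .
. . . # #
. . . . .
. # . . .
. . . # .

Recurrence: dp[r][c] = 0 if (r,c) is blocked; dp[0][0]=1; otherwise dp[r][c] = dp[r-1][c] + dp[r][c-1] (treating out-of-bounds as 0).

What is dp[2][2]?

r\c   0   1   2   3   4
  0   1   1   1   1   1
  1   1   2   3   0   0
  2   1   3   6   6   6
  3   1   0   6  12  18
  4   1   1   7   0  18

6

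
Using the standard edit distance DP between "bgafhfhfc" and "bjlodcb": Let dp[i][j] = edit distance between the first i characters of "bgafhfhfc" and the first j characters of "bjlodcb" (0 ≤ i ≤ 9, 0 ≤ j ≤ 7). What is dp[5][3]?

4

   ''  b  j  l  o  d  c  b
''  0  1  2  3  4  5  6  7
 b  1  0  1  2  3  4  5  6
 g  2  1  1  2  3  4  5  6
 a  3  2  2  2  3  4  5  6
 f  4  3  3  3  3  4  5  6
 h  5  4  4  4  4  4  5  6
 f  6  5  5  5  5  5  5  6
 h  7  6  6  6  6  6  6  6
 f  8  7  7  7  7  7  7  7
 c  9  8  8  8  8  8  7  8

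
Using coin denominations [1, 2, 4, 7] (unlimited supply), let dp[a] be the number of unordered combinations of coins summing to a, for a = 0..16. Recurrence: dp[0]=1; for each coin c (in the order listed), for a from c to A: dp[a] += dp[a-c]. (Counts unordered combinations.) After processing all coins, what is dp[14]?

after  coin     0     1     2     3     4     5     6     7     8     9    10    11    12    13    14    15    16
          1     1     1     1     1     1     1     1     1     1     1     1     1     1     1     1     1     1
          2     1     1     2     2     3     3     4     4     5     5     6     6     7     7     8     8     9
          4     1     1     2     2     4     4     6     6     9     9    12    12    16    16    20    20    25
          7     1     1     2     2     4     4     6     7    10    11    14    16    20    22    27    30    36

27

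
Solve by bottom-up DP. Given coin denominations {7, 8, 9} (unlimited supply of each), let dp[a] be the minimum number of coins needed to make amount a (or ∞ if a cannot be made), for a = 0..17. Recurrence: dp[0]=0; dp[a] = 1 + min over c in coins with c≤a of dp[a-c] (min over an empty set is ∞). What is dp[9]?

1

 a  0  1  2  3  4  5  6  7  8  9 10 11 12 13 14 15 16 17
dp  0  -  -  -  -  -  -  1  1  1  -  -  -  -  2  2  2  2
(- denotes ∞ / unreachable)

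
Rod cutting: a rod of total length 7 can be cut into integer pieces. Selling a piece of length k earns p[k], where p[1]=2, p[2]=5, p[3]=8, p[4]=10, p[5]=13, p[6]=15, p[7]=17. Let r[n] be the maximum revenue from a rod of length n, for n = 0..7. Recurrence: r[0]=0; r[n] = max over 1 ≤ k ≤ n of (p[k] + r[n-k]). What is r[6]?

   n    0    1    2    3    4    5    6    7
r[n]    0    2    5    8   10   13   16   18

16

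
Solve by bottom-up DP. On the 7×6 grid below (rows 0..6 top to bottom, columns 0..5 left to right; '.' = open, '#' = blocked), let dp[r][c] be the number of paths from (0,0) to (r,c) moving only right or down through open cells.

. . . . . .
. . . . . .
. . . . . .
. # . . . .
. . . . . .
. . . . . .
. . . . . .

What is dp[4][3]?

23

r\c   0   1   2   3   4   5
  0   1   1   1   1   1   1
  1   1   2   3   4   5   6
  2   1   3   6  10  15  21
  3   1   0   6  16  31  52
  4   1   1   7  23  54 106
  5   1   2   9  32  86 192
  6   1   3  12  44 130 322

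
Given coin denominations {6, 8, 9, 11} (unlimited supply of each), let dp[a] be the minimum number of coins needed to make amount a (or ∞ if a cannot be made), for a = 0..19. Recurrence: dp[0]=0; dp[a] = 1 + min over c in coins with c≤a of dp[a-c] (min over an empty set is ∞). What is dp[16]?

 a  0  1  2  3  4  5  6  7  8  9 10 11 12 13 14 15 16 17 18 19
dp  0  -  -  -  -  -  1  -  1  1  -  1  2  -  2  2  2  2  2  2
(- denotes ∞ / unreachable)

2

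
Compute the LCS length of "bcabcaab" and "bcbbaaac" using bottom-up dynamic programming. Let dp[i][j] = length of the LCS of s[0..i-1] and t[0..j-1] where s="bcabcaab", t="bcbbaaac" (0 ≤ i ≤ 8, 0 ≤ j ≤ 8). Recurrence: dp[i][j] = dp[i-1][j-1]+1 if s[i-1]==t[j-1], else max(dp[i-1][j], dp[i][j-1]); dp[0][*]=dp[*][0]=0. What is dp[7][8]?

   ''  b  c  b  b  a  a  a  c
''  0  0  0  0  0  0  0  0  0
 b  0  1  1  1  1  1  1  1  1
 c  0  1  2  2  2  2  2  2  2
 a  0  1  2  2  2  3  3  3  3
 b  0  1  2  3  3  3  3  3  3
 c  0  1  2  3  3  3  3  3  4
 a  0  1  2  3  3  4  4  4  4
 a  0  1  2  3  3  4  5  5  5
 b  0  1  2  3  4  4  5  5  5

5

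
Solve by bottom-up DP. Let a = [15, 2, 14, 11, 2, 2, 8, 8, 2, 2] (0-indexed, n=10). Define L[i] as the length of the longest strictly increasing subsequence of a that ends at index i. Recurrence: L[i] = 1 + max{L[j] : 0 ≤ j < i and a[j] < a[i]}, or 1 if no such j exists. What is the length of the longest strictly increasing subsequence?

   i    0    1    2    3    4    5    6    7    8    9
a[i]   15    2   14   11    2    2    8    8    2    2
L[i]    1    1    2    2    1    1    2    2    1    1

2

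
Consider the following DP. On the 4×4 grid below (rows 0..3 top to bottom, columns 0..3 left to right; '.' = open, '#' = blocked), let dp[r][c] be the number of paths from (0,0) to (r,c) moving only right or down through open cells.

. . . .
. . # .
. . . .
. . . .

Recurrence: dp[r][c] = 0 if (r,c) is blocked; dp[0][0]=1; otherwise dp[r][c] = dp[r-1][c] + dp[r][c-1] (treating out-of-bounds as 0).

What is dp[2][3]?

4

r\c   0   1   2   3
  0   1   1   1   1
  1   1   2   0   1
  2   1   3   3   4
  3   1   4   7  11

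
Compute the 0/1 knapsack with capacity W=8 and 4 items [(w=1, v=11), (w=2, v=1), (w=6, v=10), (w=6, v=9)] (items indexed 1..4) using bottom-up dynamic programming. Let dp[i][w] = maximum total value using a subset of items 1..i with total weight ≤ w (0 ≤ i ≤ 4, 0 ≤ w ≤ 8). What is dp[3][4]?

i\w   0   1   2   3   4   5   6   7   8
  0   0   0   0   0   0   0   0   0   0
  1   0  11  11  11  11  11  11  11  11
  2   0  11  11  12  12  12  12  12  12
  3   0  11  11  12  12  12  12  21  21
  4   0  11  11  12  12  12  12  21  21

12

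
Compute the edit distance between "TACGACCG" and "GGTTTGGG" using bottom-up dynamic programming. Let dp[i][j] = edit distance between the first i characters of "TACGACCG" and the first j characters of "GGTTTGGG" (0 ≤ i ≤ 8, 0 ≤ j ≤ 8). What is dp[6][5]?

   ''  G  G  T  T  T  G  G  G
''  0  1  2  3  4  5  6  7  8
 T  1  1  2  2  3  4  5  6  7
 A  2  2  2  3  3  4  5  6  7
 C  3  3  3  3  4  4  5  6  7
 G  4  3  3  4  4  5  4  5  6
 A  5  4  4  4  5  5  5  5  6
 C  6  5  5  5  5  6  6  6  6
 C  7  6  6  6  6  6  7  7  7
 G  8  7  6  7  7  7  6  7  7

6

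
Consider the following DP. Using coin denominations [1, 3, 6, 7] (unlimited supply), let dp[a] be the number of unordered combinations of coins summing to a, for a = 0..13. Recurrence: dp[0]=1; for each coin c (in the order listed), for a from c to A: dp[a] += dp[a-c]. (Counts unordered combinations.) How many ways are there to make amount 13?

13

after  coin     0     1     2     3     4     5     6     7     8     9    10    11    12    13
          1     1     1     1     1     1     1     1     1     1     1     1     1     1     1
          3     1     1     1     2     2     2     3     3     3     4     4     4     5     5
          6     1     1     1     2     2     2     4     4     4     6     6     6     9     9
          7     1     1     1     2     2     2     4     5     5     7     8     8    11    13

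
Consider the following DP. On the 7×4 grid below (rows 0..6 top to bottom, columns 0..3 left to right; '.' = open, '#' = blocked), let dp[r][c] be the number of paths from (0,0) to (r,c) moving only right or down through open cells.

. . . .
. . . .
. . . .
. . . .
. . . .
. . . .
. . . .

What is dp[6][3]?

84

r\c   0   1   2   3
  0   1   1   1   1
  1   1   2   3   4
  2   1   3   6  10
  3   1   4  10  20
  4   1   5  15  35
  5   1   6  21  56
  6   1   7  28  84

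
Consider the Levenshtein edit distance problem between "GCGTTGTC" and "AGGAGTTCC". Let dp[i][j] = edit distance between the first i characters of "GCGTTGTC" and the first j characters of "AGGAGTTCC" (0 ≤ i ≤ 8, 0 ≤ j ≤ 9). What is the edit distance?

   ''  A  G  G  A  G  T  T  C  C
''  0  1  2  3  4  5  6  7  8  9
 G  1  1  1  2  3  4  5  6  7  8
 C  2  2  2  2  3  4  5  6  6  7
 G  3  3  2  2  3  3  4  5  6  7
 T  4  4  3  3  3  4  3  4  5  6
 T  5  5  4  4  4  4  4  3  4  5
 G  6  6  5  4  5  4  5  4  4  5
 T  7  7  6  5  5  5  4  5  5  5
 C  8  8  7  6  6  6  5  5  5  5

5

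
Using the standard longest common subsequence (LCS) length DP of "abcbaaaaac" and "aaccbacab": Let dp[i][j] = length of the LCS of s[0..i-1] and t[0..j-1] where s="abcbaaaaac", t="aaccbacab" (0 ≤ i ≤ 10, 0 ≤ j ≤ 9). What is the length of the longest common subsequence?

   ''  a  a  c  c  b  a  c  a  b
''  0  0  0  0  0  0  0  0  0  0
 a  0  1  1  1  1  1  1  1  1  1
 b  0  1  1  1  1  2  2  2  2  2
 c  0  1  1  2  2  2  2  3  3  3
 b  0  1  1  2  2  3  3  3  3  4
 a  0  1  2  2  2  3  4  4  4  4
 a  0  1  2  2  2  3  4  4  5  5
 a  0  1  2  2  2  3  4  4  5  5
 a  0  1  2  2  2  3  4  4  5  5
 a  0  1  2  2  2  3  4  4  5  5
 c  0  1  2  3  3  3  4  5  5  5

5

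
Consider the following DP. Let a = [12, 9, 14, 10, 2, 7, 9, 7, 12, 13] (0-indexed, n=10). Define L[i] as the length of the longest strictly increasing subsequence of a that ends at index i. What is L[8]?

   i    0    1    2    3    4    5    6    7    8    9
a[i]   12    9   14   10    2    7    9    7   12   13
L[i]    1    1    2    2    1    2    3    2    4    5

4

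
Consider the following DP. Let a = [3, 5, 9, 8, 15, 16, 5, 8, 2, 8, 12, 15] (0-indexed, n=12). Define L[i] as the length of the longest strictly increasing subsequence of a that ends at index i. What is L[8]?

1

   i    0    1    2    3    4    5    6    7    8    9   10   11
a[i]    3    5    9    8   15   16    5    8    2    8   12   15
L[i]    1    2    3    3    4    5    2    3    1    3    4    5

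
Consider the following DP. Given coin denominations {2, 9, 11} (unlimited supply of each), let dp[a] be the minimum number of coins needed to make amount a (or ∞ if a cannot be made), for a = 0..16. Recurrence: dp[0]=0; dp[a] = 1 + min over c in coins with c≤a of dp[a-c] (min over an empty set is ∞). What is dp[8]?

4

 a  0  1  2  3  4  5  6  7  8  9 10 11 12 13 14 15 16
dp  0  -  1  -  2  -  3  -  4  1  5  1  6  2  7  3  8
(- denotes ∞ / unreachable)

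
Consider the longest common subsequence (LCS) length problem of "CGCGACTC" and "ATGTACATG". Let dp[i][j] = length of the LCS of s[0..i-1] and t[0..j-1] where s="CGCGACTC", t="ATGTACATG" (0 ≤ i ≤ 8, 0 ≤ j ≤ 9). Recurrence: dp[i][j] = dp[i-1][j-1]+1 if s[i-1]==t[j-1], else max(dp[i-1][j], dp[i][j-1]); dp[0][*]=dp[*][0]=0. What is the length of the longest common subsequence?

   ''  A  T  G  T  A  C  A  T  G
''  0  0  0  0  0  0  0  0  0  0
 C  0  0  0  0  0  0  1  1  1  1
 G  0  0  0  1  1  1  1  1  1  2
 C  0  0  0  1  1  1  2  2  2  2
 G  0  0  0  1  1  1  2  2  2  3
 A  0  1  1  1  1  2  2  3  3  3
 C  0  1  1  1  1  2  3  3  3  3
 T  0  1  2  2  2  2  3  3  4  4
 C  0  1  2  2  2  2  3  3  4  4

4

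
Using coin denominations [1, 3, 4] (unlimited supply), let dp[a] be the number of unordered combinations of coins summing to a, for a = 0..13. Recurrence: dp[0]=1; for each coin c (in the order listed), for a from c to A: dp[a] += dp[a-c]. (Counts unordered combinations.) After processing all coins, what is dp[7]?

after  coin     0     1     2     3     4     5     6     7     8     9    10    11    12    13
          1     1     1     1     1     1     1     1     1     1     1     1     1     1     1
          3     1     1     1     2     2     2     3     3     3     4     4     4     5     5
          4     1     1     1     2     3     3     4     5     6     7     8     9    11    12

5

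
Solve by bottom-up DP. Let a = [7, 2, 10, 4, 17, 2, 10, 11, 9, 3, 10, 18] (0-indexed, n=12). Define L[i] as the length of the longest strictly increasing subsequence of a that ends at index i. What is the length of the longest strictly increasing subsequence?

   i    0    1    2    3    4    5    6    7    8    9   10   11
a[i]    7    2   10    4   17    2   10   11    9    3   10   18
L[i]    1    1    2    2    3    1    3    4    3    2    4    5

5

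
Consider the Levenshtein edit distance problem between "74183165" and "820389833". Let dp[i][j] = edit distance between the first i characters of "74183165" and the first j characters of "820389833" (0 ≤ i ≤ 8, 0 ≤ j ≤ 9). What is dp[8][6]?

   ''  8  2  0  3  8  9  8  3  3
''  0  1  2  3  4  5  6  7  8  9
 7  1  1  2  3  4  5  6  7  8  9
 4  2  2  2  3  4  5  6  7  8  9
 1  3  3  3  3  4  5  6  7  8  9
 8  4  3  4  4  4  4  5  6  7  8
 3  5  4  4  5  4  5  5  6  6  7
 1  6  5  5  5  5  5  6  6  7  7
 6  7  6  6  6  6  6  6  7  7  8
 5  8  7  7  7  7  7  7  7  8  8

7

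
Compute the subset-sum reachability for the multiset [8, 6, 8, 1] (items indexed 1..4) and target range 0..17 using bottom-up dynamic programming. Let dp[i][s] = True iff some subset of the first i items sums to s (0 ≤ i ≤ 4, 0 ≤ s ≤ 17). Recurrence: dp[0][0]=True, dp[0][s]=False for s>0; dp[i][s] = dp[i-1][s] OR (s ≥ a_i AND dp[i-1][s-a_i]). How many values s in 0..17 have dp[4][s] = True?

10

i\s   0   1   2   3   4   5   6   7   8   9  10  11  12  13  14  15  16  17
  0   T   F   F   F   F   F   F   F   F   F   F   F   F   F   F   F   F   F
  1   T   F   F   F   F   F   F   F   T   F   F   F   F   F   F   F   F   F
  2   T   F   F   F   F   F   T   F   T   F   F   F   F   F   T   F   F   F
  3   T   F   F   F   F   F   T   F   T   F   F   F   F   F   T   F   T   F
  4   T   T   F   F   F   F   T   T   T   T   F   F   F   F   T   T   T   T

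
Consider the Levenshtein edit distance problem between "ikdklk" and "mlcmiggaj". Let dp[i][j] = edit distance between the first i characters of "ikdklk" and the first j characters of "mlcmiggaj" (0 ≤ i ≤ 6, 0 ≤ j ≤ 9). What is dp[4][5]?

5

   ''  m  l  c  m  i  g  g  a  j
''  0  1  2  3  4  5  6  7  8  9
 i  1  1  2  3  4  4  5  6  7  8
 k  2  2  2  3  4  5  5  6  7  8
 d  3  3  3  3  4  5  6  6  7  8
 k  4  4  4  4  4  5  6  7  7  8
 l  5  5  4  5  5  5  6  7  8  8
 k  6  6  5  5  6  6  6  7  8  9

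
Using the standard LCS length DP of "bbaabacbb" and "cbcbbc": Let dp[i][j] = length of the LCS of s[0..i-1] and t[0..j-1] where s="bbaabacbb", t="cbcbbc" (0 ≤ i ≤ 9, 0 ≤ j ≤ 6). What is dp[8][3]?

   ''  c  b  c  b  b  c
''  0  0  0  0  0  0  0
 b  0  0  1  1  1  1  1
 b  0  0  1  1  2  2  2
 a  0  0  1  1  2  2  2
 a  0  0  1  1  2  2  2
 b  0  0  1  1  2  3  3
 a  0  0  1  1  2  3  3
 c  0  1  1  2  2  3  4
 b  0  1  2  2  3  3  4
 b  0  1  2  2  3  4  4

2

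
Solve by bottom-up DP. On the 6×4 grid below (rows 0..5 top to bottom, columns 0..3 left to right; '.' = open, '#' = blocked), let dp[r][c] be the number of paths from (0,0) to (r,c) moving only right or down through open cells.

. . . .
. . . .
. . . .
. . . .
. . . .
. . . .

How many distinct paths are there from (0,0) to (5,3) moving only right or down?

r\c   0   1   2   3
  0   1   1   1   1
  1   1   2   3   4
  2   1   3   6  10
  3   1   4  10  20
  4   1   5  15  35
  5   1   6  21  56

56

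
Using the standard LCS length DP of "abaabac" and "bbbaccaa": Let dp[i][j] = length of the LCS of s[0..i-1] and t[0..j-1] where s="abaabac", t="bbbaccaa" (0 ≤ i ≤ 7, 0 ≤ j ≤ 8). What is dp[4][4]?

2

   ''  b  b  b  a  c  c  a  a
''  0  0  0  0  0  0  0  0  0
 a  0  0  0  0  1  1  1  1  1
 b  0  1  1  1  1  1  1  1  1
 a  0  1  1  1  2  2  2  2  2
 a  0  1  1  1  2  2  2  3  3
 b  0  1  2  2  2  2  2  3  3
 a  0  1  2  2  3  3  3  3  4
 c  0  1  2  2  3  4  4  4  4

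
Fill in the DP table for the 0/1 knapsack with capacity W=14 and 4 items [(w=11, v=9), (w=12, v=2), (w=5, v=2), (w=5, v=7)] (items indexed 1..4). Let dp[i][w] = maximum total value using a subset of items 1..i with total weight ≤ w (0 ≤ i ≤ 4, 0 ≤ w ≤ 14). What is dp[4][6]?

i\w   0   1   2   3   4   5   6   7   8   9  10  11  12  13  14
  0   0   0   0   0   0   0   0   0   0   0   0   0   0   0   0
  1   0   0   0   0   0   0   0   0   0   0   0   9   9   9   9
  2   0   0   0   0   0   0   0   0   0   0   0   9   9   9   9
  3   0   0   0   0   0   2   2   2   2   2   2   9   9   9   9
  4   0   0   0   0   0   7   7   7   7   7   9   9   9   9   9

7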